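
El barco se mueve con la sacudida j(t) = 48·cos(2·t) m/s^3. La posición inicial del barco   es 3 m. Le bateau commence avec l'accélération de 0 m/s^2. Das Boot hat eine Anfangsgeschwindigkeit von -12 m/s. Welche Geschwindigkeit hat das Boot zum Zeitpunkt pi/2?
Wir müssen das Integral unserer Gleichung für den Ruck j(t) = 48·cos(2·t) 2-mal finden. Durch Integration von dem Ruck und Verwendung der Anfangsbedingung a(0) = 0, erhalten wir a(t) = 24·sin(2·t). Durch Integration von der Beschleunigung und Verwendung der Anfangsbedingung v(0) = -12, erhalten wir v(t) = -12·cos(2·t). Wir haben die Geschwindigkeit v(t) = -12·cos(2·t). Durch Einsetzen von t = pi/2: v(pi/2) = 12.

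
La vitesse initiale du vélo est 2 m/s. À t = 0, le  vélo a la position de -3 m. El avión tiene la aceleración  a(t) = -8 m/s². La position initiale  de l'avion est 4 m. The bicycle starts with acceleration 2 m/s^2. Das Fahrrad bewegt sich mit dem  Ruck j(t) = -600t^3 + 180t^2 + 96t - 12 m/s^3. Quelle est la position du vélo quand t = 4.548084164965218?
Nous devons intégrer notre équation du jerk j(t) = -600·t^3 + 180·t^2 + 96·t - 12 3 fois. En prenant ∫j(t)dt et en appliquant a(0) = 2, nous trouvons a(t) = -150·t^4 + 60·t^3 + 48·t^2 - 12·t + 2. En prenant ∫a(t)dt et en appliquant v(0) = 2, nous trouvons v(t) = -30·t^5 + 15·t^4 + 16·t^3 - 6·t^2 + 2·t + 2. En prenant ∫v(t)dt et en appliquant x(0) = -3, nous trouvons x(t) = -5·t^6 + 3·t^5 + 4·t^4 - 2·t^3 + t^2 + 2·t - 3. Nous avons la position x(t) = -5·t^6 + 3·t^5 + 4·t^4 - 2·t^3 + t^2 + 2·t - 3. En substituant t = 4.548084164965218: x(4.548084164965218) = -36864.7113231413.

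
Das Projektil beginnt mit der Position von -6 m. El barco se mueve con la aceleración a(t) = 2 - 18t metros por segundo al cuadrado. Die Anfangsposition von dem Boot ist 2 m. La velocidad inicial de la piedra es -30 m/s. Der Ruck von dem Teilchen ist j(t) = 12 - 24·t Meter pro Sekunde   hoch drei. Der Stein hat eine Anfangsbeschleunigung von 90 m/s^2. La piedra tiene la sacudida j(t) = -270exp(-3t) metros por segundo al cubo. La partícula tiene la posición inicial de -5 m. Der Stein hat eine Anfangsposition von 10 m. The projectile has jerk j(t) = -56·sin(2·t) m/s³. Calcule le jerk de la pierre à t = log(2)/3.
En utilisant j(t) = -270·exp(-3·t) et en substituant t = log(2)/3, nous trouvons j = -135.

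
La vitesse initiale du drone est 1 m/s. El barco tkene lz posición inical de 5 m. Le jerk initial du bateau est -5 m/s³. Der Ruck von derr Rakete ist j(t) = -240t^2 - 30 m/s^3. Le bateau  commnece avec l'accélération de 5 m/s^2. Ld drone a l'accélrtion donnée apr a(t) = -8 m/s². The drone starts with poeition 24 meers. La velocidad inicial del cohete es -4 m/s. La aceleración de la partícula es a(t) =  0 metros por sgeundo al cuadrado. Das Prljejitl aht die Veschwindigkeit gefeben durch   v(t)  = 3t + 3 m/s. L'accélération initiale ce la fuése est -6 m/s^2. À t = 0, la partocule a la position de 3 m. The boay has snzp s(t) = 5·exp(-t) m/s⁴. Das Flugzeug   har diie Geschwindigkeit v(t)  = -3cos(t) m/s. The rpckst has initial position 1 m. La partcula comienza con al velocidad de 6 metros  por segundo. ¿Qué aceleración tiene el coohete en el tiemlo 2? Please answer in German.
Wir müssen unsere Gleichung für den Ruck j(t) = -240·t^2 - 30 1-mal integrieren. Durch Integration von dem Ruck und Verwendung der Anfangsbedingung a(0) = -6, erhalten wir a(t) = -80·t^3 - 30·t - 6. Wir haben die Beschleunigung a(t) = -80·t^3 - 30·t - 6. Durch Einsetzen von t = 2: a(2) = -706.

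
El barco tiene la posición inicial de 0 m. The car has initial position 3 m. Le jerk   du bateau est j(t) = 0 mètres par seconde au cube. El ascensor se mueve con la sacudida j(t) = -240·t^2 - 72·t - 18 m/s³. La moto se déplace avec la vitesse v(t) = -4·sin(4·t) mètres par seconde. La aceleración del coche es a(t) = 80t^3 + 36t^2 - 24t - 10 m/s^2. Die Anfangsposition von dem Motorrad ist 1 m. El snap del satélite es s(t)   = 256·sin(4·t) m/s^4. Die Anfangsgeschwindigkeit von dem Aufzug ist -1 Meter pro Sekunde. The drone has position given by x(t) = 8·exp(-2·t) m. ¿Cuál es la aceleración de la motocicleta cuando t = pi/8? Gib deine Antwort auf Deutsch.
Ausgehend von der Geschwindigkeit v(t) = -4·sin(4·t), nehmen wir 1 Ableitung. Mit d/dt von v(t) finden wir a(t) = -16·cos(4·t). Mit a(t) = -16·cos(4·t) und Einsetzen von t = pi/8, finden wir a = 0.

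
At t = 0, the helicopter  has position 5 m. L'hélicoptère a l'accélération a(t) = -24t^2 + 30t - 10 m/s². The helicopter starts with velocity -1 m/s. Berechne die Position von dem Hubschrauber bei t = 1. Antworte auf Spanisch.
Partiendo de la aceleración a(t) = -24·t^2 + 30·t - 10, tomamos 2 integrales. La antiderivada de la aceleración es la velocidad. Usando v(0) = -1, obtenemos v(t) = -8·t^3 + 15·t^2 - 10·t - 1. Tomando ∫v(t)dt y aplicando x(0) = 5, encontramos x(t) = -2·t^4 + 5·t^3 - 5·t^2 - t + 5. Tenemos la posición x(t) = -2·t^4 + 5·t^3 - 5·t^2 - t + 5. Sustituyendo t = 1: x(1) = 2.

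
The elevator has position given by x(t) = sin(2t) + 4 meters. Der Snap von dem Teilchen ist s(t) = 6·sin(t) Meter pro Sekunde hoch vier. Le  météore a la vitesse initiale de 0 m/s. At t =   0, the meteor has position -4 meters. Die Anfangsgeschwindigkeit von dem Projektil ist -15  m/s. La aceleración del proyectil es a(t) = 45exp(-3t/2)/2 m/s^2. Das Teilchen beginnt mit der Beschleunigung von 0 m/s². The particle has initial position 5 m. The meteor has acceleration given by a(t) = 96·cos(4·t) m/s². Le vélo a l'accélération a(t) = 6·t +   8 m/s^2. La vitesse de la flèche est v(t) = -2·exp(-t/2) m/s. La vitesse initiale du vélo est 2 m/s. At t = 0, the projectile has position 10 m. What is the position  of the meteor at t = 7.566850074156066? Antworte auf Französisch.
Nous devons trouver l'intégrale de notre équation de l'accélération a(t) = 96·cos(4·t) 2 fois. En intégrant l'accélération et en utilisant la condition initiale v(0) = 0, nous obtenons v(t) = 24·sin(4·t). L'intégrale de la vitesse est la position. En utilisant x(0) = -4, nous obtenons x(t) = 2 - 6·cos(4·t). En utilisant x(t) = 2 - 6·cos(4·t) et en substituant t = 7.566850074156066, nous trouvons x = -0.458993154600870.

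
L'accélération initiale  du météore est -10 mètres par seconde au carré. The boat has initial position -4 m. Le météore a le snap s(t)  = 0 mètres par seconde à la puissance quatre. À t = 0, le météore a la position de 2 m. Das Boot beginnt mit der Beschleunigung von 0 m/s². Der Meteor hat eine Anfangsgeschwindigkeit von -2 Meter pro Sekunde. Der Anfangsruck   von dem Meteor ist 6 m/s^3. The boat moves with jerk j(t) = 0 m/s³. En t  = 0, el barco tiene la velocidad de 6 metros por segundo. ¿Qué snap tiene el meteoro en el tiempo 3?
Usando s(t) = 0 y sustituyendo t = 3, encontramos s = 0.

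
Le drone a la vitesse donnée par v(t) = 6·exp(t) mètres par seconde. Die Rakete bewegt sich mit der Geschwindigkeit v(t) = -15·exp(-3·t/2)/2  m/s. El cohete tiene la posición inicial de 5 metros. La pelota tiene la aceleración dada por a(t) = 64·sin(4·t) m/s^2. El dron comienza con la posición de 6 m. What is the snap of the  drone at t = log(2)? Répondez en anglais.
To solve this, we need to take 3 derivatives of our velocity equation v(t) = 6·exp(t). The derivative of velocity gives acceleration: a(t) = 6·exp(t). Taking d/dt of a(t), we find j(t) = 6·exp(t). The derivative of jerk gives snap: s(t) = 6·exp(t). From the given snap equation s(t) = 6·exp(t), we substitute t = log(2) to get s = 12.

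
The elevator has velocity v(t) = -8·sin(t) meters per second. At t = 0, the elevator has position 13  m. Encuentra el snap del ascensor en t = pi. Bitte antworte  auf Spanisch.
Debemos derivar nuestra ecuación de la velocidad v(t) = -8·sin(t) 3 veces. Tomando d/dt de v(t), encontramos a(t) = -8·cos(t). La derivada de la aceleración da la sacudida: j(t) = 8·sin(t). Derivando la sacudida, obtenemos el snap: s(t) = 8·cos(t). Usando s(t) = 8·cos(t) y sustituyendo t = pi, encontramos s = -8.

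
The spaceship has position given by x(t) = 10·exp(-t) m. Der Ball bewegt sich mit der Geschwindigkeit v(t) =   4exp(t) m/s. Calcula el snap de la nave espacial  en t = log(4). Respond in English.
Starting from position x(t) = 10·exp(-t), we take 4 derivatives. Differentiating position, we get velocity: v(t) = -10·exp(-t). Taking d/dt of v(t), we find a(t) = 10·exp(-t). The derivative of acceleration gives jerk: j(t) = -10·exp(-t). Differentiating jerk, we get snap: s(t) = 10·exp(-t). We have snap s(t) = 10·exp(-t). Substituting t = log(4): s(log(4)) = 5/2.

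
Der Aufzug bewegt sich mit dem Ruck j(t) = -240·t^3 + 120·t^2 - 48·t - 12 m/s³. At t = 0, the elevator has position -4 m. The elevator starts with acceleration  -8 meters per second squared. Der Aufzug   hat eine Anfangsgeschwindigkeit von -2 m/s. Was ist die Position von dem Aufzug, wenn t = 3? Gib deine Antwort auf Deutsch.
Wir müssen das Integral unserer Gleichung für den Ruck j(t) = -240·t^3 + 120·t^2 - 48·t - 12 3-mal finden. Das Integral von dem Ruck ist die Beschleunigung. Mit a(0) = -8 erhalten wir a(t) = -60·t^4 + 40·t^3 - 24·t^2 - 12·t - 8. Die Stammfunktion von der Beschleunigung ist die Geschwindigkeit. Mit v(0) = -2 erhalten wir v(t) = -12·t^5 + 10·t^4 - 8·t^3 - 6·t^2 - 8·t - 2. Durch Integration von der Geschwindigkeit und Verwendung der Anfangsbedingung x(0) = -4, erhalten wir x(t) = -2·t^6 + 2·t^5 - 2·t^4 - 2·t^3 - 4·t^2 - 2·t - 4. Mit x(t) = -2·t^6 + 2·t^5 - 2·t^4 - 2·t^3 - 4·t^2 - 2·t - 4 und Einsetzen von t = 3, finden wir x = -1234.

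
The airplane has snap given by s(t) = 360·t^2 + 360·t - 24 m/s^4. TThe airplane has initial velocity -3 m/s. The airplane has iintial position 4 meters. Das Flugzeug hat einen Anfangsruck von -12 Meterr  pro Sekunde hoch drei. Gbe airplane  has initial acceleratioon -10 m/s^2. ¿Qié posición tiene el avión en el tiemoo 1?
Partiendo del snap s(t) = 360·t^2 + 360·t - 24, tomamos 4 integrales. Tomando ∫s(t)dt y aplicando j(0) = -12, encontramos j(t) = 120·t^3 + 180·t^2 - 24·t - 12. Tomando ∫j(t)dt y aplicando a(0) = -10, encontramos a(t) = 30·t^4 + 60·t^3 - 12·t^2 - 12·t - 10. La integral de la aceleración, con v(0) = -3, da la velocidad: v(t) = 6·t^5 + 15·t^4 - 4·t^3 - 6·t^2 - 10·t - 3. Integrando la velocidad y usando la condición inicial x(0) = 4, obtenemos x(t) = t^6 + 3·t^5 - t^4 - 2·t^3 - 5·t^2 - 3·t + 4. Tenemos la posición x(t) = t^6 + 3·t^5 - t^4 - 2·t^3 - 5·t^2 - 3·t + 4. Sustituyendo t = 1: x(1) = -3.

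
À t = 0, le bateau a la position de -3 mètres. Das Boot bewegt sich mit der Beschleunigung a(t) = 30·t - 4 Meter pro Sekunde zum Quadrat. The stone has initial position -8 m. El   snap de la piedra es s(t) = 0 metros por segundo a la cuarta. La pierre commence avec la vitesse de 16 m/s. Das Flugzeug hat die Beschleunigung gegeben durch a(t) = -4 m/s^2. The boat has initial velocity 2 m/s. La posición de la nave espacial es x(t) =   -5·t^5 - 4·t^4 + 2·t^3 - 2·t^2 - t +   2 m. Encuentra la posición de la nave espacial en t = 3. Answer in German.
Aus der Gleichung für die Position x(t) = -5·t^5 - 4·t^4 + 2·t^3 - 2·t^2 - t + 2, setzen wir t = 3 ein und erhalten x = -1504.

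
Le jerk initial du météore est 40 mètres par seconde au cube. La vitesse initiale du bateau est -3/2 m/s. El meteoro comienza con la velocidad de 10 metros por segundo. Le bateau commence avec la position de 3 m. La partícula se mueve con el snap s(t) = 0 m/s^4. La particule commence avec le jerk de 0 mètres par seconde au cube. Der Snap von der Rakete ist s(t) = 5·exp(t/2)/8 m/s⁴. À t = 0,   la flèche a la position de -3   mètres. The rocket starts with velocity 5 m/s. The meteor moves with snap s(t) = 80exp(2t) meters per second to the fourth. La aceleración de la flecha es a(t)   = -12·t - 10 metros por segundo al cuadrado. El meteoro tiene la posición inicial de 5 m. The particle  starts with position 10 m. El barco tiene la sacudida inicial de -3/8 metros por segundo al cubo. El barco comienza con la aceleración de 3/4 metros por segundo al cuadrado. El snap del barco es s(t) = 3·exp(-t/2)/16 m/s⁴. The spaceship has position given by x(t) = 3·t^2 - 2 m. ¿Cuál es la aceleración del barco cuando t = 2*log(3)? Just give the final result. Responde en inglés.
a(2*log(3)) = 1/4.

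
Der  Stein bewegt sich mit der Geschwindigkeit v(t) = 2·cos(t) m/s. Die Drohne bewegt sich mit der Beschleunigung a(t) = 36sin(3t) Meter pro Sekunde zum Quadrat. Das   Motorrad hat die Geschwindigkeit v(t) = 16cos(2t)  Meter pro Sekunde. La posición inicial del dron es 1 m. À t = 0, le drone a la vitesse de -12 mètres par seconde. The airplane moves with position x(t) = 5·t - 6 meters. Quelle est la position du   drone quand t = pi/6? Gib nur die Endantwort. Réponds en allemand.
Bei t = pi/6, x = -3.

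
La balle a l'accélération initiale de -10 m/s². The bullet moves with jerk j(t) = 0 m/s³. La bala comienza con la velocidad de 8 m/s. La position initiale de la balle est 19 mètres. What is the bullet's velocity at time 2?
Starting from jerk j(t) = 0, we take 2 antiderivatives. The antiderivative of jerk, with a(0) = -10, gives acceleration: a(t) = -10. Taking ∫a(t)dt and applying v(0) = 8, we find v(t) = 8 - 10·t. From the given velocity equation v(t) = 8 - 10·t, we substitute t = 2 to get v = -12.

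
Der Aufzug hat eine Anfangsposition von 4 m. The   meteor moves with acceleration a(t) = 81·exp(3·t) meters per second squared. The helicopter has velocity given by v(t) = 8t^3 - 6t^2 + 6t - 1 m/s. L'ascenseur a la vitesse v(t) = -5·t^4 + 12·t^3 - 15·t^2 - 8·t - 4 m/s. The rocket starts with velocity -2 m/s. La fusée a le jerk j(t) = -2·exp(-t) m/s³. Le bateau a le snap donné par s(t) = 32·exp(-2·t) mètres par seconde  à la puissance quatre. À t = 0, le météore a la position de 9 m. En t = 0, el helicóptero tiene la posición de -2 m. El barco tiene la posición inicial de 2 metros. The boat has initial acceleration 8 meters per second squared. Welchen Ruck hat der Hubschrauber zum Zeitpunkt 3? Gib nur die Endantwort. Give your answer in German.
Die Antwort ist 132.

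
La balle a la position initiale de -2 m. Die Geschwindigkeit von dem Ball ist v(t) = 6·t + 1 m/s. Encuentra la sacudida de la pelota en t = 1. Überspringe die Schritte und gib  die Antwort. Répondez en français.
La réponse est 0.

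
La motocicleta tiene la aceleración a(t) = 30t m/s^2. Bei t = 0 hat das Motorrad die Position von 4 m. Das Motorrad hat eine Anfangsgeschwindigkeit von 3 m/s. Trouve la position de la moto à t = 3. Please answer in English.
Starting from acceleration a(t) = 30·t, we take 2 integrals. The integral of acceleration is velocity. Using v(0) = 3, we get v(t) = 15·t^2 + 3. The integral of velocity is position. Using x(0) = 4, we get x(t) = 5·t^3 + 3·t + 4. From the given position equation x(t) = 5·t^3 + 3·t + 4, we substitute t = 3 to get x = 148.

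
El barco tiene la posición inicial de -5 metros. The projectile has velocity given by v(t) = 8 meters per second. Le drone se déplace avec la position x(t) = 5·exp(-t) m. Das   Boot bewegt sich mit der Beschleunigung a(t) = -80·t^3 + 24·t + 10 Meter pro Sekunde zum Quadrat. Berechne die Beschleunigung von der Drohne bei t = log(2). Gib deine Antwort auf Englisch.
We must differentiate our position equation x(t) = 5·exp(-t) 2 times. The derivative of position gives velocity: v(t) = -5·exp(-t). The derivative of velocity gives acceleration: a(t) = 5·exp(-t). We have acceleration a(t) = 5·exp(-t). Substituting t = log(2): a(log(2)) = 5/2.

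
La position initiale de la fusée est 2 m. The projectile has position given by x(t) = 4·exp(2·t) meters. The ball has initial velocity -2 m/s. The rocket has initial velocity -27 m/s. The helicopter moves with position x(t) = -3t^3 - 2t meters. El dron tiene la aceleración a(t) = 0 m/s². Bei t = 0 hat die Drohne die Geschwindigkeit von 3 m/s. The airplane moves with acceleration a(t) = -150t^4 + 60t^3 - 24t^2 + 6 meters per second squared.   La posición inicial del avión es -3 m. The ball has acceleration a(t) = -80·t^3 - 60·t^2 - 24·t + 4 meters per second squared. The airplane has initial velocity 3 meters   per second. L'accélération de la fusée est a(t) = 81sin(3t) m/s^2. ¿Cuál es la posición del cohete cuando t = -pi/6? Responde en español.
Partiendo de la aceleración a(t) = 81·sin(3·t), tomamos 2 integrales. Integrando la aceleración y usando la condición inicial v(0) = -27, obtenemos v(t) = -27·cos(3·t). Tomando ∫v(t)dt y aplicando x(0) = 2, encontramos x(t) = 2 - 9·sin(3·t). Usando x(t) = 2 - 9·sin(3·t) y sustituyendo t = -pi/6, encontramos x = 11.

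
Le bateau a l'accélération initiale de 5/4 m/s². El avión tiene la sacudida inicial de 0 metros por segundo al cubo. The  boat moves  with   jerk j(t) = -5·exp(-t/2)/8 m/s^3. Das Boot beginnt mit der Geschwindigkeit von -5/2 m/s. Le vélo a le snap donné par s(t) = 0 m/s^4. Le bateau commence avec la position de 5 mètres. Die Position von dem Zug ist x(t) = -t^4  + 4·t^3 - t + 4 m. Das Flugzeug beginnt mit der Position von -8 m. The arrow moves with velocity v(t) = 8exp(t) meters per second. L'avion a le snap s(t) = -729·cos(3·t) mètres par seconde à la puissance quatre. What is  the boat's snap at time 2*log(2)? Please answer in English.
To solve this, we need to take 1 derivative of our jerk equation j(t) = -5·exp(-t/2)/8. Taking d/dt of j(t), we find s(t) = 5·exp(-t/2)/16. From the given snap equation s(t) = 5·exp(-t/2)/16, we substitute t = 2*log(2) to get s = 5/32.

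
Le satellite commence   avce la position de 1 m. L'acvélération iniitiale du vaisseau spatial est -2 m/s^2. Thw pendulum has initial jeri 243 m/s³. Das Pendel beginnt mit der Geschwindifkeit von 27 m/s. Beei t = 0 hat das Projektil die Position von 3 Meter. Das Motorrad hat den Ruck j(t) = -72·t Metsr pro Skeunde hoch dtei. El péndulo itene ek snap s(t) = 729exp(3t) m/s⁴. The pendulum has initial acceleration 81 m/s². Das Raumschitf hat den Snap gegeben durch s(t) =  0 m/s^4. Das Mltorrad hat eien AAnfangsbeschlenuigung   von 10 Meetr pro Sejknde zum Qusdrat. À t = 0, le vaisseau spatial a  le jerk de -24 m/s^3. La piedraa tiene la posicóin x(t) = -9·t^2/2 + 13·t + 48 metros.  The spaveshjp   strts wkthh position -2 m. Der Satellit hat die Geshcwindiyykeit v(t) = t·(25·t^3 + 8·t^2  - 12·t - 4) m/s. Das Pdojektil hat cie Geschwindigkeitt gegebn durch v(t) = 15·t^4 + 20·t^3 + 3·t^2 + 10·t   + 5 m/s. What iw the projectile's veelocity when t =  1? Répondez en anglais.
From the given velocity equation v(t) = 15·t^4 + 20·t^3 + 3·t^2 + 10·t + 5, we substitute t = 1 to get v = 53.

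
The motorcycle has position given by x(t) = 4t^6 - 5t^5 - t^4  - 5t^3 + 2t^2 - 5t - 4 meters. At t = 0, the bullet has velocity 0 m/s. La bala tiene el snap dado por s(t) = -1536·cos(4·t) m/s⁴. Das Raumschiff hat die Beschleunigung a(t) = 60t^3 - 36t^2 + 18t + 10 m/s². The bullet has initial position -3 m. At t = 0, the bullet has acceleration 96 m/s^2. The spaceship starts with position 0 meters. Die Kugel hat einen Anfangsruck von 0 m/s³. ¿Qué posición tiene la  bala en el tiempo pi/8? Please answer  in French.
Nous devons intégrer notre équation du snap s(t) = -1536·cos(4·t) 4 fois. La primitive du snap, avec j(0) = 0, donne le jerk: j(t) = -384·sin(4·t). En prenant ∫j(t)dt et en appliquant a(0) = 96, nous trouvons a(t) = 96·cos(4·t). La primitive de l'accélération est la vitesse. En utilisant v(0) = 0, nous obtenons v(t) = 24·sin(4·t). La primitive de la vitesse est la position. En utilisant x(0) = -3, nous obtenons x(t) = 3 - 6·cos(4·t). Nous avons la position x(t) = 3 - 6·cos(4·t). En substituant t = pi/8: x(pi/8) = 3.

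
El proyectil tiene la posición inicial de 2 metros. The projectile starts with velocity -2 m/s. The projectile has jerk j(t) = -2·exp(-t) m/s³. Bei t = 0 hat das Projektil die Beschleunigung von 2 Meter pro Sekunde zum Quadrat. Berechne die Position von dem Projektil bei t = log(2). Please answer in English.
To find the answer, we compute 3 antiderivatives of j(t) = -2·exp(-t). Integrating jerk and using the initial condition a(0) = 2, we get a(t) = 2·exp(-t). The integral of acceleration, with v(0) = -2, gives velocity: v(t) = -2·exp(-t). The antiderivative of velocity is position. Using x(0) = 2, we get x(t) = 2·exp(-t). We have position x(t) = 2·exp(-t). Substituting t = log(2): x(log(2)) = 1.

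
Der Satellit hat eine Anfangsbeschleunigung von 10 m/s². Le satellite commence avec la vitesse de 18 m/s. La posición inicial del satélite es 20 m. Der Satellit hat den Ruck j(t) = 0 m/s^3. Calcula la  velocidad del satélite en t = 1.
Para resolver esto, necesitamos tomar 2 integrales de nuestra ecuación de la sacudida j(t) = 0. La integral de la sacudida es la aceleración. Usando a(0) = 10, obtenemos a(t) = 10. Tomando ∫a(t)dt y aplicando v(0) = 18, encontramos v(t) = 10·t + 18. Usando v(t) = 10·t + 18 y sustituyendo t = 1, encontramos v = 28.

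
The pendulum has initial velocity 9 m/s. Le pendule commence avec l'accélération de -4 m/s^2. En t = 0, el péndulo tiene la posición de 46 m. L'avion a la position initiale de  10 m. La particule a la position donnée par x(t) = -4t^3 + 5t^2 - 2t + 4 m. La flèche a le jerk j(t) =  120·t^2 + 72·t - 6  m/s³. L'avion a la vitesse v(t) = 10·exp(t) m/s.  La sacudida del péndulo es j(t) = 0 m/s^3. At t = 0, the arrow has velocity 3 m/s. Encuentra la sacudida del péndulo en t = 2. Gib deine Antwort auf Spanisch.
Tenemos la sacudida j(t) = 0. Sustituyendo t = 2: j(2) = 0.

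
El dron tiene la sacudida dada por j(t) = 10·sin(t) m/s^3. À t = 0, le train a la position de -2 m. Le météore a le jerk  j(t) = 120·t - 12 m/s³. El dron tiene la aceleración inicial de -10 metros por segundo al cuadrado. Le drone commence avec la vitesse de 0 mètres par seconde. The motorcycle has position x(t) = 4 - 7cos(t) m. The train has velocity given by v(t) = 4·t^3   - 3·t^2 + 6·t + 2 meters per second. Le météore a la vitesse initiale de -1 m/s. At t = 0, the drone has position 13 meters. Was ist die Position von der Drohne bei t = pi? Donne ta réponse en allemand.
Wir müssen unsere Gleichung für den Ruck j(t) = 10·sin(t) 3-mal integrieren. Durch Integration von dem Ruck und Verwendung der Anfangsbedingung a(0) = -10, erhalten wir a(t) = -10·cos(t). Mit ∫a(t)dt und Anwendung von v(0) = 0, finden wir v(t) = -10·sin(t). Das Integral von der Geschwindigkeit, mit x(0) = 13, ergibt die Position: x(t) = 10·cos(t) + 3. Mit x(t) = 10·cos(t) + 3 und Einsetzen von t = pi, finden wir x = -7.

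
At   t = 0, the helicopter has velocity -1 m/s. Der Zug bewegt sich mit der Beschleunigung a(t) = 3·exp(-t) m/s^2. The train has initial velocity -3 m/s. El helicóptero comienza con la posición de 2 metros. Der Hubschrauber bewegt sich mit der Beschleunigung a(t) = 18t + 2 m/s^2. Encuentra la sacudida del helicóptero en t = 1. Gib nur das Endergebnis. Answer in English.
At t = 1, j = 18.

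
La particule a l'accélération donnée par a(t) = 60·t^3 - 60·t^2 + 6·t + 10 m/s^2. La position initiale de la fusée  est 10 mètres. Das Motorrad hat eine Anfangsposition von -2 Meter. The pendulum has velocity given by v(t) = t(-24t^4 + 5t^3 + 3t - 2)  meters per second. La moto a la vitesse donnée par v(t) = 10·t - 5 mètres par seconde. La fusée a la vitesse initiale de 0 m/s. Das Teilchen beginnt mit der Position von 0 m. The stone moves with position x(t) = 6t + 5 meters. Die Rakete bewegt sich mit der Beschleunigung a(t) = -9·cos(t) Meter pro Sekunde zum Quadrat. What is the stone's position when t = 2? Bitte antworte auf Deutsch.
Aus der Gleichung für die Position x(t) = 6·t + 5, setzen wir t = 2 ein und erhalten x = 17.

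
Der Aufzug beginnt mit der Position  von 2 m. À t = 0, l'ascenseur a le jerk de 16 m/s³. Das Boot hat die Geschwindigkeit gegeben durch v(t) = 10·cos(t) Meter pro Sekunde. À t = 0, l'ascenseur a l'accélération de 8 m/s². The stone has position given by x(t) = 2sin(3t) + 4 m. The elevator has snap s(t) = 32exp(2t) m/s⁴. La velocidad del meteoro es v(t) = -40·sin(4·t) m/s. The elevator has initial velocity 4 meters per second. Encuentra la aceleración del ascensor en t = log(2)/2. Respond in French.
Nous devons trouver la primitive de notre équation du snap s(t) = 32·exp(2·t) 2 fois. La primitive du snap, avec j(0) = 16, donne le jerk: j(t) = 16·exp(2·t). En prenant ∫j(t)dt et en appliquant a(0) = 8, nous trouvons a(t) = 8·exp(2·t). De l'équation de l'accélération a(t) = 8·exp(2·t), nous substituons t = log(2)/2 pour obtenir a = 16.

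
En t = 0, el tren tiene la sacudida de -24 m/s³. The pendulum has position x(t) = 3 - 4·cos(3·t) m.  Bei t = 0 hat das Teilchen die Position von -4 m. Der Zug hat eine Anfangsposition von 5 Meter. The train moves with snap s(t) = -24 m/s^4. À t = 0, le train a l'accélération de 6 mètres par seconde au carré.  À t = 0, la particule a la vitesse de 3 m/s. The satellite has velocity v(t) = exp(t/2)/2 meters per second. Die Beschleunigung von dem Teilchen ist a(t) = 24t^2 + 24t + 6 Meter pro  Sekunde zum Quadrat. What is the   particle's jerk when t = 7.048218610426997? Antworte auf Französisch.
En partant de l'accélération a(t) = 24·t^2 + 24·t + 6, nous prenons 1 dérivée. En prenant d/dt de a(t), nous trouvons j(t) = 48·t + 24. De l'équation du jerk j(t) = 48·t + 24, nous substituons t = 7.048218610426997 pour obtenir j = 362.314493300496.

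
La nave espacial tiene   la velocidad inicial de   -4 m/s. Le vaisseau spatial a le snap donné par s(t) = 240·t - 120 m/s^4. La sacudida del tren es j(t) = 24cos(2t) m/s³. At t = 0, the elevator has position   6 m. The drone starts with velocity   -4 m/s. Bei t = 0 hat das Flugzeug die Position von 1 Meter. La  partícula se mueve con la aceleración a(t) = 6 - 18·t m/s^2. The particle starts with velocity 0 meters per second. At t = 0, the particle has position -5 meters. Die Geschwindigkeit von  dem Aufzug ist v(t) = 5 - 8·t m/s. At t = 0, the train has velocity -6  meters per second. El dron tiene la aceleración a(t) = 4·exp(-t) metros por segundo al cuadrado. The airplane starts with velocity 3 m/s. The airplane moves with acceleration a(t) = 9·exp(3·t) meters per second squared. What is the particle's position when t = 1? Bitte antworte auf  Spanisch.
Partiendo de la aceleración a(t) = 6 - 18·t, tomamos 2 antiderivadas. La integral de la aceleración, con v(0) = 0, da la velocidad: v(t) = 3·t·(2 - 3·t). Tomando ∫v(t)dt y aplicando x(0) = -5, encontramos x(t) = -3·t^3 + 3·t^2 - 5. Tenemos la posición x(t) = -3·t^3 + 3·t^2 - 5. Sustituyendo t = 1: x(1) = -5.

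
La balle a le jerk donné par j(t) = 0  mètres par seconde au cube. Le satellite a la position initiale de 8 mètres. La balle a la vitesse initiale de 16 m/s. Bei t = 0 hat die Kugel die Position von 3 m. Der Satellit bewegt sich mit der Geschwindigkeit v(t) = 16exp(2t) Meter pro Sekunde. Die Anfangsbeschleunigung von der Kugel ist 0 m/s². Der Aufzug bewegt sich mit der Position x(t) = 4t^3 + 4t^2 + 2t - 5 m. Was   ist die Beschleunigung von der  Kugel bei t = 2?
Ausgehend von dem Ruck j(t) = 0, nehmen wir 1 Integral. Mit ∫j(t)dt und Anwendung von a(0) = 0, finden wir a(t) = 0. Aus der Gleichung für die Beschleunigung a(t) = 0, setzen wir t = 2 ein und erhalten a = 0.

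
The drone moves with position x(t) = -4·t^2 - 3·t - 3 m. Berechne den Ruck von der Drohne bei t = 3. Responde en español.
Para resolver esto, necesitamos tomar 3 derivadas de nuestra ecuación de la posición x(t) = -4·t^2 - 3·t - 3. Derivando la posición, obtenemos la velocidad: v(t) = -8·t - 3. La derivada de la velocidad da la aceleración: a(t) = -8. La derivada de la aceleración da la sacudida: j(t) = 0. Tenemos la sacudida j(t) = 0. Sustituyendo t = 3: j(3) = 0.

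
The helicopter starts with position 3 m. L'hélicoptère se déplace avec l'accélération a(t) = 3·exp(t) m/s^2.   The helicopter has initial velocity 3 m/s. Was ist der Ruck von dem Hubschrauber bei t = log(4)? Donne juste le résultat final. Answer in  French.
j(log(4)) = 12.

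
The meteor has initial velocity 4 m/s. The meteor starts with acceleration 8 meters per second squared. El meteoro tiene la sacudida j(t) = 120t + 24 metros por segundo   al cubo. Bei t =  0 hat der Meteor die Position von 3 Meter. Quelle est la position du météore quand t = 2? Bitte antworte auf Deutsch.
Ausgehend von dem Ruck j(t) = 120·t + 24, nehmen wir 3 Integrale. Durch Integration von dem Ruck und Verwendung der Anfangsbedingung a(0) = 8, erhalten wir a(t) = 60·t^2 + 24·t + 8. Durch Integration von der Beschleunigung und Verwendung der Anfangsbedingung v(0) = 4, erhalten wir v(t) = 20·t^3 + 12·t^2 + 8·t + 4. Das Integral von der Geschwindigkeit, mit x(0) = 3, ergibt die Position: x(t) = 5·t^4 + 4·t^3 + 4·t^2 + 4·t + 3. Aus der Gleichung für die Position x(t) = 5·t^4 + 4·t^3 + 4·t^2 + 4·t + 3, setzen wir t = 2 ein und erhalten x = 139.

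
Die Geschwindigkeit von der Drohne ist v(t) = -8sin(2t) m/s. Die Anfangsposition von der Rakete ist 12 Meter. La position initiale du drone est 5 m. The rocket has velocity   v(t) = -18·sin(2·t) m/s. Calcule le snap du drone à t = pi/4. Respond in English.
Starting from velocity v(t) = -8·sin(2·t), we take 3 derivatives. Differentiating velocity, we get acceleration: a(t) = -16·cos(2·t). The derivative of acceleration gives jerk: j(t) = 32·sin(2·t). The derivative of jerk gives snap: s(t) = 64·cos(2·t). Using s(t) = 64·cos(2·t) and substituting t = pi/4, we find s = 0.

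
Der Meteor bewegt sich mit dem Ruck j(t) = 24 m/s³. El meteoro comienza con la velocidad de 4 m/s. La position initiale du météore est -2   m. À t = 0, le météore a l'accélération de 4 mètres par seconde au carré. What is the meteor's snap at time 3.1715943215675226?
We must differentiate our jerk equation j(t) = 24 1 time. Differentiating jerk, we get snap: s(t) = 0. Using s(t) = 0 and substituting t = 3.1715943215675226, we find s = 0.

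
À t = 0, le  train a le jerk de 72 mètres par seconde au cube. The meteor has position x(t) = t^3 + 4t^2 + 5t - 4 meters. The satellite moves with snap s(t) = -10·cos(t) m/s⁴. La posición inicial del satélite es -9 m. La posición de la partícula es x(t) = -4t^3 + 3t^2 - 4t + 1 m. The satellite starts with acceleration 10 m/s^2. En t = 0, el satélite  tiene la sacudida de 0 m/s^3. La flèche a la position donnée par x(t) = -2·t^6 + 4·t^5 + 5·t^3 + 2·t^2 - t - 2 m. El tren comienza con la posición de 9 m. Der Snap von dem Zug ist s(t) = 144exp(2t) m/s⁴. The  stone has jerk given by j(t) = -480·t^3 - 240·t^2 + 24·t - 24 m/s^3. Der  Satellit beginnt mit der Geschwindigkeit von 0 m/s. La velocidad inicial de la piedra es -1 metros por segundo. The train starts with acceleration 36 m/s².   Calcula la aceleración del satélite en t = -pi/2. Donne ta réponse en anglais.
To solve this, we need to take 2 integrals of our snap equation s(t) = -10·cos(t). Taking ∫s(t)dt and applying j(0) = 0, we find j(t) = -10·sin(t). The antiderivative of jerk, with a(0) = 10, gives acceleration: a(t) = 10·cos(t). From the given acceleration equation a(t) = 10·cos(t), we substitute t = -pi/2 to get a = 0.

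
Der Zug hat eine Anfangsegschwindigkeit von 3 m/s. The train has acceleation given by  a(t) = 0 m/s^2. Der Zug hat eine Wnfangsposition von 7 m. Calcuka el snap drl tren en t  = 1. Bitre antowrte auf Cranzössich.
En partant de l'accélération a(t) = 0, nous prenons 2 dérivées. En dérivant l'accélération, nous obtenons le jerk: j(t) = 0. En prenant d/dt de j(t), nous trouvons s(t) = 0. En utilisant s(t) = 0 et en substituant t = 1, nous trouvons s = 0.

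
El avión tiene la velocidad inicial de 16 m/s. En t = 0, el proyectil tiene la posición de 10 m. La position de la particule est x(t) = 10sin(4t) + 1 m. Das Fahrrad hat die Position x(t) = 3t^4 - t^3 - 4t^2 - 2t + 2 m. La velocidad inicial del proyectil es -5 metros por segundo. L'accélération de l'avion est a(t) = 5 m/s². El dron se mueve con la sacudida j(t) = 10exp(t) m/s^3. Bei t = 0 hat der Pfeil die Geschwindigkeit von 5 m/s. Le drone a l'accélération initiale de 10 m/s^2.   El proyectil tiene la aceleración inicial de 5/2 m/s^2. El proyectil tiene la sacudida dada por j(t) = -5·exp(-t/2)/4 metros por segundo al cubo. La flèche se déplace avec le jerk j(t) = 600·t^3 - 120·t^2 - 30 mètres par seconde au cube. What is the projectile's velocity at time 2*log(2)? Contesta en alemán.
Ausgehend von dem Ruck j(t) = -5·exp(-t/2)/4, nehmen wir 2 Stammfunktionen. Mit ∫j(t)dt und Anwendung von a(0) = 5/2, finden wir a(t) = 5·exp(-t/2)/2. Mit ∫a(t)dt und Anwendung von v(0) = -5, finden wir v(t) = -5·exp(-t/2). Aus der Gleichung für die Geschwindigkeit v(t) = -5·exp(-t/2), setzen wir t = 2*log(2) ein und erhalten v = -5/2.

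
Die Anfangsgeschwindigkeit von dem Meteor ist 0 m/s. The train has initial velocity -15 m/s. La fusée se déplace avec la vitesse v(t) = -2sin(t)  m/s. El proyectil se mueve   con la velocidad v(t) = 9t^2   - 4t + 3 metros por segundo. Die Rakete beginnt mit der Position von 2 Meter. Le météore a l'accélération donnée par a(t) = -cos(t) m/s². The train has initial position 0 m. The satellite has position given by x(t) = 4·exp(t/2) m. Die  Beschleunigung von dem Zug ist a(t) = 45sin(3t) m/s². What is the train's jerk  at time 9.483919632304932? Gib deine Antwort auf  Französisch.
Nous devons dériver notre équation de l'accélération a(t) = 45·sin(3·t) 1 fois. En dérivant l'accélération, nous obtenons le jerk: j(t) = 135·cos(3·t). Nous avons le jerk j(t) = 135·cos(3·t). En substituant t = 9.483919632304932: j(9.483919632304932) = -132.880692929140.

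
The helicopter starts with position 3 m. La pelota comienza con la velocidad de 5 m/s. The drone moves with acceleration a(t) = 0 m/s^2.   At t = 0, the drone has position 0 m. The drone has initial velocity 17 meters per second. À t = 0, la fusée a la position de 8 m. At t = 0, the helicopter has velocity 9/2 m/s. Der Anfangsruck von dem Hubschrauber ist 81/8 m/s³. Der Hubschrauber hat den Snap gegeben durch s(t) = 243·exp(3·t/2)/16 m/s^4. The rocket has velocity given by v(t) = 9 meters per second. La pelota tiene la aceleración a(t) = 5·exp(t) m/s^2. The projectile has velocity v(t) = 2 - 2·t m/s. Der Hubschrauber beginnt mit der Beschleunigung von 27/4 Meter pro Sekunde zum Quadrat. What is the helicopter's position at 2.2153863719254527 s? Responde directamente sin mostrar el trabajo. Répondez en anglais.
The answer is 83.2369905147726.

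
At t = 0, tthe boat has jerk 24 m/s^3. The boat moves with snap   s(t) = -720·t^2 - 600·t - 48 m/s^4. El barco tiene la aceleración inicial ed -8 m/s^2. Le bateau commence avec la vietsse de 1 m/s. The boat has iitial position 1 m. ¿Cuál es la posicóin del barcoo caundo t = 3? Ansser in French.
Nous devons trouver l'intégrale de notre équation du snap s(t) = -720·t^2 - 600·t - 48 4 fois. L'intégrale du snap est le jerk. En utilisant j(0) = 24, nous obtenons j(t) = -240·t^3 - 300·t^2 - 48·t + 24. En intégrant le jerk et en utilisant la condition initiale a(0) = -8, nous obtenons a(t) = -60·t^4 - 100·t^3 - 24·t^2 + 24·t - 8. L'intégrale de l'accélération, avec v(0) = 1, donne la vitesse: v(t) = -12·t^5 - 25·t^4 - 8·t^3 + 12·t^2 - 8·t + 1. La primitive de la vitesse est la position. En utilisant x(0) = 1, nous obtenons x(t) = -2·t^6 - 5·t^5 - 2·t^4 + 4·t^3 - 4·t^2 + t + 1. En utilisant x(t) = -2·t^6 - 5·t^5 - 2·t^4 + 4·t^3 - 4·t^2 + t + 1 et en substituant t = 3, nous trouvons x = -2759.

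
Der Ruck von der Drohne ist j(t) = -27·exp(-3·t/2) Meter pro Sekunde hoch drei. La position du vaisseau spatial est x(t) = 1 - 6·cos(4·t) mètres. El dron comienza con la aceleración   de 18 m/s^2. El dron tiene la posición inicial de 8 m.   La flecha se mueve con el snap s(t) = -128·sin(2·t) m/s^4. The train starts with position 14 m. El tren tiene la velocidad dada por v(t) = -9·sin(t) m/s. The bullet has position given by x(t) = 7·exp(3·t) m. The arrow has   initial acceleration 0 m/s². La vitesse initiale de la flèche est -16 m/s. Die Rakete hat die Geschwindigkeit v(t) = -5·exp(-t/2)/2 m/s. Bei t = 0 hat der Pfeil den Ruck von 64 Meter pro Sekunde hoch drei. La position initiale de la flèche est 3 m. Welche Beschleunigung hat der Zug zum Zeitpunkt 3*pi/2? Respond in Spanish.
Para resolver esto, necesitamos tomar 1 derivada de nuestra ecuación de la velocidad v(t) = -9·sin(t). La derivada de la velocidad da la aceleración: a(t) = -9·cos(t). Tenemos la aceleración a(t) = -9·cos(t). Sustituyendo t = 3*pi/2: a(3*pi/2) = 0.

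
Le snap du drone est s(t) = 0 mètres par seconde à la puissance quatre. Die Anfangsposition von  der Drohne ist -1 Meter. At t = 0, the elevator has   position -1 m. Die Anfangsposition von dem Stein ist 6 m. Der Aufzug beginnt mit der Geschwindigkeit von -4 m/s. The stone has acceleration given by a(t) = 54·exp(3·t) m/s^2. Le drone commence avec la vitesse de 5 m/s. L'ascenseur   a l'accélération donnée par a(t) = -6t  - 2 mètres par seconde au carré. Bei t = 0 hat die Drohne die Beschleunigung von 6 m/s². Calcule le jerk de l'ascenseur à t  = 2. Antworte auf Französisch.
Nous devons dériver notre équation de l'accélération a(t) = -6·t - 2 1 fois. En dérivant l'accélération, nous obtenons le jerk: j(t) = -6. Nous avons le jerk j(t) = -6. En substituant t = 2: j(2) = -6.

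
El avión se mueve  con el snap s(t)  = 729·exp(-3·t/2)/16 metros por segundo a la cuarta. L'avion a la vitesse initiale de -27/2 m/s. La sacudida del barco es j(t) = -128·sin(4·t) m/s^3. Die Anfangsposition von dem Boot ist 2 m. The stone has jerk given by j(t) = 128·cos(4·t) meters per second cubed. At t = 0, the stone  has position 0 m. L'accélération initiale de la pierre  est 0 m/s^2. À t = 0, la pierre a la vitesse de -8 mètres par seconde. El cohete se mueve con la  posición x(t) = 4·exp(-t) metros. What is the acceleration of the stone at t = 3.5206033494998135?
We must find the antiderivative of our jerk equation j(t) = 128·cos(4·t) 1 time. The integral of jerk is acceleration. Using a(0) = 0, we get a(t) = 32·sin(4·t). We have acceleration a(t) = 32·sin(4·t). Substituting t = 3.5206033494998135: a(3.5206033494998135) = 31.9520447746039.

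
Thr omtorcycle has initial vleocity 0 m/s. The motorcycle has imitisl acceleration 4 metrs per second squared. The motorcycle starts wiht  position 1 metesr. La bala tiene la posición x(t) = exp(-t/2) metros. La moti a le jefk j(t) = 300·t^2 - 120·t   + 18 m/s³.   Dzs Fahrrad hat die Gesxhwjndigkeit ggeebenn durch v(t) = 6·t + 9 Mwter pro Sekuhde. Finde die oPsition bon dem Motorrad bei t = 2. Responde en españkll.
Partiendo de la sacudida j(t) = 300·t^2 - 120·t + 18, tomamos 3 antiderivadas. Integrando la sacudida y usando la condición inicial a(0) = 4, obtenemos a(t) = 100·t^3 - 60·t^2 + 18·t + 4. Integrando la aceleración y usando la condición inicial v(0) = 0, obtenemos v(t) = t·(25·t^3 - 20·t^2 + 9·t + 4). La antiderivada de la velocidad, con x(0) = 1, da la posición: x(t) = 5·t^5 - 5·t^4 + 3·t^3 + 2·t^2 + 1. Tenemos la posición x(t) = 5·t^5 - 5·t^4 + 3·t^3 + 2·t^2 + 1. Sustituyendo t = 2: x(2) = 113.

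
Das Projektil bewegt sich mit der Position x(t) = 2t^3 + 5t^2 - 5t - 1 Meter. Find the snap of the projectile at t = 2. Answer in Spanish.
Debemos derivar nuestra ecuación de la posición x(t) = 2·t^3 + 5·t^2 - 5·t - 1 4 veces. Tomando d/dt de x(t), encontramos v(t) = 6·t^2 + 10·t - 5. La derivada de la velocidad da la aceleración: a(t) = 12·t + 10. La derivada de la aceleración da la sacudida: j(t) = 12. La derivada de la sacudida da el snap: s(t) = 0. Tenemos el snap s(t) = 0. Sustituyendo t = 2: s(2) = 0.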